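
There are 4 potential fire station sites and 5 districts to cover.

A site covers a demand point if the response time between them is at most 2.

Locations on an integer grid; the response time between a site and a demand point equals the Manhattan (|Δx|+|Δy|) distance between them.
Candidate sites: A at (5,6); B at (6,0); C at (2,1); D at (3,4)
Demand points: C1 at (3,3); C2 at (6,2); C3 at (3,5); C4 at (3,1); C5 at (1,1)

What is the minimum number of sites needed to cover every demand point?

3

Coverage sets (demand points within 2 of each site):
  A: {}
  B: {C2}
  C: {C4, C5}
  D: {C1, C3}
No 2 sites suffice: every size-2 union leaves at least one demand point uncovered.
But {B, C, D} covers everything, so the minimum is 3.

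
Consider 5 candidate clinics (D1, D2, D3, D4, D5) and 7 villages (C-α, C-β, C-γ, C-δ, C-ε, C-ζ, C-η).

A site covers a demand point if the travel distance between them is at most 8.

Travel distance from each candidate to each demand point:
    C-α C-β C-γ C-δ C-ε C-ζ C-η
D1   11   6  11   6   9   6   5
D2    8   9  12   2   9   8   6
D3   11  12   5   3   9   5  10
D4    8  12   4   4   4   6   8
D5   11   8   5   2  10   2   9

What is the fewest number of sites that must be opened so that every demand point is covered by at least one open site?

2

Coverage sets (demand points within 8 of each site):
  D1: {C-β, C-δ, C-ζ, C-η}
  D2: {C-α, C-δ, C-ζ, C-η}
  D3: {C-γ, C-δ, C-ζ}
  D4: {C-α, C-γ, C-δ, C-ε, C-ζ, C-η}
  D5: {C-β, C-γ, C-δ, C-ζ}
No single site covers all 7 demand points.
But {D1, D4} covers everything, so the minimum is 2.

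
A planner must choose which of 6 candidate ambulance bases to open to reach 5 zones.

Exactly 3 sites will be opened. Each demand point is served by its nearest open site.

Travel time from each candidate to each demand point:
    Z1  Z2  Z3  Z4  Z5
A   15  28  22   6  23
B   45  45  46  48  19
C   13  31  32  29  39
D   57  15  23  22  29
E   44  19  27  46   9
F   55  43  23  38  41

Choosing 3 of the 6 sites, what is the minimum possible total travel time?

67

Open {A, D, E}.
  Z1→A 15, Z2→D 15, Z3→A 22, Z4→A 6, Z5→E 9  ⇒ total 67.
Compare {A, C, E}: total 69.
Compare {A, B, E}: total 71.
No size-3 selection does better; minimum is 67.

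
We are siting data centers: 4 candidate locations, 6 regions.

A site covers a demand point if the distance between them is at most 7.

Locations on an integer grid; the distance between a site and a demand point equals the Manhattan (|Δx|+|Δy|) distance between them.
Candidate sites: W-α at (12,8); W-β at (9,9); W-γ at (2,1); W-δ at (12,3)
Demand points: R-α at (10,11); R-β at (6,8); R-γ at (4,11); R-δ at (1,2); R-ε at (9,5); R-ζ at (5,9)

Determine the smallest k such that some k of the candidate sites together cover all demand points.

2

Coverage sets (demand points within 7 of each site):
  W-α: {R-α, R-β, R-ε}
  W-β: {R-α, R-β, R-γ, R-ε, R-ζ}
  W-γ: {R-δ}
  W-δ: {R-ε}
No single site covers all 6 demand points.
But {W-β, W-γ} covers everything, so the minimum is 2.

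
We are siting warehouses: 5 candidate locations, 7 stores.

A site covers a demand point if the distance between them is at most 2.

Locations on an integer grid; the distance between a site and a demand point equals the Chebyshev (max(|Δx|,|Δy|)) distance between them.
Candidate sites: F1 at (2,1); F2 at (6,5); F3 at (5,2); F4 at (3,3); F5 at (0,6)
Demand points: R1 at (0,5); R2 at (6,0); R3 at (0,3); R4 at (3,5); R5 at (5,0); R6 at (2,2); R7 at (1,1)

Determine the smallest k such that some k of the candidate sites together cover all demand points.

4

Coverage sets (demand points within 2 of each site):
  F1: {R3, R6, R7}
  F2: {}
  F3: {R2, R5}
  F4: {R4, R6, R7}
  F5: {R1}
No 3 sites suffice: every size-3 union leaves at least one demand point uncovered.
But {F1, F3, F4, F5} covers everything, so the minimum is 4.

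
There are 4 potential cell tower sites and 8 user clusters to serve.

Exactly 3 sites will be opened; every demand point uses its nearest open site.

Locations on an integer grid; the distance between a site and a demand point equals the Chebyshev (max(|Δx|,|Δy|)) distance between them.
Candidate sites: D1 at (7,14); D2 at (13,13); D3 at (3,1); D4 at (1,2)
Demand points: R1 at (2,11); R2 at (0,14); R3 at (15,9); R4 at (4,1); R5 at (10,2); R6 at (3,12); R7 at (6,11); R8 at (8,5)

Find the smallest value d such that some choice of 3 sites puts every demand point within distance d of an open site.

7

Open {D1, D2, D3}.
  Farthest demand point is R2 at distance 7 (to D1); all others are ≤ 7.
With {D1, D3, D4} the worst case is 8.
With {D1, D2, D4} the worst case is 9.
No size-3 selection achieves below 7.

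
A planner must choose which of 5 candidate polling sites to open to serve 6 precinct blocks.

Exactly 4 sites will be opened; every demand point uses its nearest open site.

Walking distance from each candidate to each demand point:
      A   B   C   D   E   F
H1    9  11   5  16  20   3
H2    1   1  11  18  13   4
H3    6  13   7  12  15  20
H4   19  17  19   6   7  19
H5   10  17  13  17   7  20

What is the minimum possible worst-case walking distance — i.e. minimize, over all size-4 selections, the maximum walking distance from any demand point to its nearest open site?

7

Open {H1, H2, H3, H4}.
  Farthest demand point is E at walking distance 7 (to H4); all others are ≤ 7.
With {H1, H2, H4, H5} the worst case is 7.
With {H2, H3, H4, H5} the worst case is 7.
No size-4 selection achieves below 7.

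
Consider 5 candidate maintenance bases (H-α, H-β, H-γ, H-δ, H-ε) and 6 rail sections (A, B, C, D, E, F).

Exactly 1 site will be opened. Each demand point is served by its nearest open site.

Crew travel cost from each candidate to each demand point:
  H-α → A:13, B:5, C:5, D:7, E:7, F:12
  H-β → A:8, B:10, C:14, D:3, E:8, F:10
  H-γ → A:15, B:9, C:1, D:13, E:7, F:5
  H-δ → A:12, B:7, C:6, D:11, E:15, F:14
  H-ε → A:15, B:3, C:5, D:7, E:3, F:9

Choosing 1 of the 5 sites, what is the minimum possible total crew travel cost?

Open {H-ε}.
  A→H-ε 15, B→H-ε 3, C→H-ε 5, D→H-ε 7, E→H-ε 3, F→H-ε 9  ⇒ total 42.
Compare {H-α}: total 49.
Compare {H-γ}: total 50.
No size-1 selection does better; minimum is 42.

42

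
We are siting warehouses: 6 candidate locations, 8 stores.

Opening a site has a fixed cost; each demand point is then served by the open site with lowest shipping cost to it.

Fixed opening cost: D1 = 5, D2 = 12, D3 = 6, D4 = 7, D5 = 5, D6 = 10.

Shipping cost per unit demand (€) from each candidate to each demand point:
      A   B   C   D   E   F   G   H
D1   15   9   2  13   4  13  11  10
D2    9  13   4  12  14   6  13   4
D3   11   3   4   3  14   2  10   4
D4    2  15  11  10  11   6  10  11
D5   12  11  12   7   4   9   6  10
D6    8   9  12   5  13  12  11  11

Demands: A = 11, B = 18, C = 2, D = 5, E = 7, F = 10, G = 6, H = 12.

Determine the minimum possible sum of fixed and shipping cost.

249

Open {D3, D4, D5}: assign each demand point to its cheapest open site.
  A→D4 11×2=22, B→D3 18×3=54, C→D3 2×4=8, D→D3 5×3=15, E→D5 7×4=28, F→D3 10×2=20, G→D5 6×6=36, H→D3 12×4=48
  shipping cost 231, fixed 18 → total 249.
Compare {D1, D3, D4, D5}: shipping cost 227 + fixed 23 = 250.
Compare {D3, D4, D5, D6}: shipping cost 231 + fixed 28 = 259.
Compare {D1, D3, D4, D5, D6}: shipping cost 227 + fixed 33 = 260.
All other subsets cost ≥ 250. Minimum total cost: 249.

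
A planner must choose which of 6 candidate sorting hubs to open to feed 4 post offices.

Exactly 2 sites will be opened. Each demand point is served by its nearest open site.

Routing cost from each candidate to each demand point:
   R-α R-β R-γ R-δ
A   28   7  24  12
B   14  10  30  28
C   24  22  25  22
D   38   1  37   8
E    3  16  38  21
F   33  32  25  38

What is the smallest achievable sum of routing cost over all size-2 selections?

46

Open {A, E}.
  R-α→E 3, R-β→A 7, R-γ→A 24, R-δ→A 12  ⇒ total 46.
Compare {D, E}: total 49.
Compare {B, D}: total 53.
No size-2 selection does better; minimum is 46.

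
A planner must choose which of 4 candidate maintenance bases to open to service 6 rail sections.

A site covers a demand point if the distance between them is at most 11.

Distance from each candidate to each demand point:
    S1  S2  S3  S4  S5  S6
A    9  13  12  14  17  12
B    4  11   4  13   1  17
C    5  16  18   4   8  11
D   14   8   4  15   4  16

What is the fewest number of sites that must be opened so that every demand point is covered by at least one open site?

Coverage sets (demand points within 11 of each site):
  A: {S1}
  B: {S1, S2, S3, S5}
  C: {S1, S4, S5, S6}
  D: {S2, S3, S5}
No single site covers all 6 demand points.
But {B, C} covers everything, so the minimum is 2.

2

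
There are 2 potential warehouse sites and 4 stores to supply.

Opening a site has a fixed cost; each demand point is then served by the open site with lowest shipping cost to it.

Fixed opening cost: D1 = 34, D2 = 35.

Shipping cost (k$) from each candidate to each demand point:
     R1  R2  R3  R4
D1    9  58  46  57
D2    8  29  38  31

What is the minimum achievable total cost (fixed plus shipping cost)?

141

Open {D2}: assign each demand point to its cheapest open site.
  R1→D2 8, R2→D2 29, R3→D2 38, R4→D2 31
  shipping cost 106, fixed 35 → total 141.
Compare {D1, D2}: shipping cost 106 + fixed 69 = 175.
Compare {D1}: shipping cost 170 + fixed 34 = 204.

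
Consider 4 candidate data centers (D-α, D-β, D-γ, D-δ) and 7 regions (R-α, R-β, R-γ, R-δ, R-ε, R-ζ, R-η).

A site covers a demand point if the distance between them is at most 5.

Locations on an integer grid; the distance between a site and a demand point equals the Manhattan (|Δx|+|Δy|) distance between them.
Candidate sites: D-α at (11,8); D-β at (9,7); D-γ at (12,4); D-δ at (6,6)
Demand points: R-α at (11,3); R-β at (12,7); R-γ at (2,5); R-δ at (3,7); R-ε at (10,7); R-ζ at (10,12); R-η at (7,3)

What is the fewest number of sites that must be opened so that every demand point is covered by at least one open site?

2

Coverage sets (demand points within 5 of each site):
  D-α: {R-α, R-β, R-ε, R-ζ}
  D-β: {R-β, R-ε}
  D-γ: {R-α, R-β, R-ε}
  D-δ: {R-γ, R-δ, R-ε, R-η}
No single site covers all 7 demand points.
But {D-α, D-δ} covers everything, so the minimum is 2.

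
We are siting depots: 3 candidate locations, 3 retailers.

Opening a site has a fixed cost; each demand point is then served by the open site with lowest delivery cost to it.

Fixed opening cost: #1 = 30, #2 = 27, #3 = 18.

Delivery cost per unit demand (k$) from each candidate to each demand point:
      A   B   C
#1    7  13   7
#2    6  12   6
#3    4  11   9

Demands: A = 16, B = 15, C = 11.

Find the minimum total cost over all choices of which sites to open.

340

Open {#2, #3}: assign each demand point to its cheapest open site.
  A→#3 16×4=64, B→#3 15×11=165, C→#2 11×6=66
  delivery cost 295, fixed 45 → total 340.
Compare {#3}: delivery cost 328 + fixed 18 = 346.
Compare {#1, #3}: delivery cost 306 + fixed 48 = 354.
Compare {#2}: delivery cost 342 + fixed 27 = 369.
All other subsets cost ≥ 346. Minimum total cost: 340.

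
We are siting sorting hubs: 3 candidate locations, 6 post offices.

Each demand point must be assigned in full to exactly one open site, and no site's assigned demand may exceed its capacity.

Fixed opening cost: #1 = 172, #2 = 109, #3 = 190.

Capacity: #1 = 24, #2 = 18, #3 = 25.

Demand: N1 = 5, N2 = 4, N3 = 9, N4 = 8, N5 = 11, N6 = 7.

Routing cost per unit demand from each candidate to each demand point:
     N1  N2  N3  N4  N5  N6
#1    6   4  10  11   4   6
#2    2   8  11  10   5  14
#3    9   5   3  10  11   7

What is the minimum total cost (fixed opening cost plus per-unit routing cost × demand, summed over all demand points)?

Open {#1, #3}; cheapest assignment that respects the capacities:
  #1 (cap 24, load 23): N1, N5, N6 — cost 5×6 + 11×4 + 7×6 = 116
  #3 (cap 25, load 21): N2, N3, N4 — cost 4×5 + 9×3 + 8×10 = 127
  Shipping 243, fixed 362 → total 605.
  Any other capacity-feasible assignment to {#1, #3} ships for at least 243.
Compare {#1, #2, #3}: its best feasible assignment gives total 690.
Every other set of open sites that can feasibly serve all demand totals ≥ 690 even under its best assignment. Minimum: 605.

605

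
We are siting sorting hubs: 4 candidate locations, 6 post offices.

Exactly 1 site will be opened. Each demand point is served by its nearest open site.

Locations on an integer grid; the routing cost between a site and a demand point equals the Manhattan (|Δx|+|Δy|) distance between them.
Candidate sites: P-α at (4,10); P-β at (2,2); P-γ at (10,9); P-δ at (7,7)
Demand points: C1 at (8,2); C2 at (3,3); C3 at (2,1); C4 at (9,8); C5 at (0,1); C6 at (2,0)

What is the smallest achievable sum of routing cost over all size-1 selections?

27

Open {P-β}.
  C1→P-β 6, C2→P-β 2, C3→P-β 1, C4→P-β 13, C5→P-β 3, C6→P-β 2  ⇒ total 27.
Compare {P-δ}: total 53.
Compare {P-α}: total 63.
No size-1 selection does better; minimum is 27.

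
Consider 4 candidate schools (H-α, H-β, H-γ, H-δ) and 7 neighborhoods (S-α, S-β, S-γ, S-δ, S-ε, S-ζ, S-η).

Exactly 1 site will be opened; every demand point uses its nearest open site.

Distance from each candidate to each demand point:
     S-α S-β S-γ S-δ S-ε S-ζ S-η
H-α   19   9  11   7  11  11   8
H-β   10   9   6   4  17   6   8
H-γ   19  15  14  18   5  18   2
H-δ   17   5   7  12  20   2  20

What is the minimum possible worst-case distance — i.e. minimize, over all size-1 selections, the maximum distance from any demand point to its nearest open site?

17

Open {H-β}.
  Farthest demand point is S-ε at distance 17 (to H-β); all others are ≤ 17.
With {H-α} the worst case is 19.
With {H-γ} the worst case is 19.
No size-1 selection achieves below 17.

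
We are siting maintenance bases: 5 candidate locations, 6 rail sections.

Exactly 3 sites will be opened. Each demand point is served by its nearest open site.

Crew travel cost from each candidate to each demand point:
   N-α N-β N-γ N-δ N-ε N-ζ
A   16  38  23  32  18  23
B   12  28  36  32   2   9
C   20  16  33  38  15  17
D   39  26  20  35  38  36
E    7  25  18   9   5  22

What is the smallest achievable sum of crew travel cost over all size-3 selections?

Open {B, C, E}.
  N-α→E 7, N-β→C 16, N-γ→E 18, N-δ→E 9, N-ε→B 2, N-ζ→B 9  ⇒ total 61.
Compare {A, B, E}: total 70.
Compare {B, D, E}: total 70.
No size-3 selection does better; minimum is 61.

61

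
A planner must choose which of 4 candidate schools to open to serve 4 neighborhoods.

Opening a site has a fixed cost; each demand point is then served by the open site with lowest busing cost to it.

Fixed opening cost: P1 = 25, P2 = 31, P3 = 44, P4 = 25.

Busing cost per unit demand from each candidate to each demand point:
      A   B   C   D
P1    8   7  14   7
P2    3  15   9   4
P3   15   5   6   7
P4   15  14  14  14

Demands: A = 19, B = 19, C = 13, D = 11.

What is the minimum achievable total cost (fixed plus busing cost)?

Open {P2, P3}: assign each demand point to its cheapest open site.
  A→P2 19×3=57, B→P3 19×5=95, C→P3 13×6=78, D→P2 11×4=44
  busing cost 274, fixed 75 → total 349.
Compare {P1, P2, P3}: busing cost 274 + fixed 100 = 374.
Compare {P2, P3, P4}: busing cost 274 + fixed 100 = 374.
Compare {P1, P2, P3, P4}: busing cost 274 + fixed 125 = 399.
All other subsets cost ≥ 374. Minimum total cost: 349.

349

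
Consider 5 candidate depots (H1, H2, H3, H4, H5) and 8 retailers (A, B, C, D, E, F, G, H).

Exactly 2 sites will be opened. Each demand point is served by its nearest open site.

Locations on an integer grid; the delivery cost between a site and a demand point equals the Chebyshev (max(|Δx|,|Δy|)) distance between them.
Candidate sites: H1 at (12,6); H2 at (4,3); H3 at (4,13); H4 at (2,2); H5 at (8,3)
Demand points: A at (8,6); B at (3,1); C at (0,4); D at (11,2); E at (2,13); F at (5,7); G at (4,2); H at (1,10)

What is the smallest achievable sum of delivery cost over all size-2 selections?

27

Open {H2, H3}.
  A→H2 4, B→H2 2, C→H2 4, D→H2 7, E→H3 2, F→H2 4, G→H2 1, H→H3 3  ⇒ total 27.
Compare {H3, H4}: total 30.
Compare {H3, H5}: total 32.
No size-2 selection does better; minimum is 27.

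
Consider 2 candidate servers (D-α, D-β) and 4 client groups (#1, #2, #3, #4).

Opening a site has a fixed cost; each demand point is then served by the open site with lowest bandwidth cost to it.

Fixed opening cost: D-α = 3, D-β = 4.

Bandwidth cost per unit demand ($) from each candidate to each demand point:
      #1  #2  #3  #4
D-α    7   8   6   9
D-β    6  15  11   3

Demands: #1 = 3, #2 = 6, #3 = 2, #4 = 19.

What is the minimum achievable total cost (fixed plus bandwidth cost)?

Open {D-α, D-β}: assign each demand point to its cheapest open site.
  #1→D-β 3×6=18, #2→D-α 6×8=48, #3→D-α 2×6=12, #4→D-β 19×3=57
  bandwidth cost 135, fixed 7 → total 142.
Compare {D-β}: bandwidth cost 187 + fixed 4 = 191.
Compare {D-α}: bandwidth cost 252 + fixed 3 = 255.

142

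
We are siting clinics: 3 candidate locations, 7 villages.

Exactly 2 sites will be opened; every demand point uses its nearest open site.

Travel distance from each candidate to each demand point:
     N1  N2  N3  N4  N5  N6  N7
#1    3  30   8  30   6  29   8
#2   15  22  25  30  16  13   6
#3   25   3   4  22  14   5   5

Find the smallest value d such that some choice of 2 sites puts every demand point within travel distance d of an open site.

Open {#1, #3}.
  Farthest demand point is N4 at travel distance 22 (to #3); all others are ≤ 22.
With {#2, #3} the worst case is 22.
With {#1, #2} the worst case is 30.
No size-2 selection achieves below 22.

22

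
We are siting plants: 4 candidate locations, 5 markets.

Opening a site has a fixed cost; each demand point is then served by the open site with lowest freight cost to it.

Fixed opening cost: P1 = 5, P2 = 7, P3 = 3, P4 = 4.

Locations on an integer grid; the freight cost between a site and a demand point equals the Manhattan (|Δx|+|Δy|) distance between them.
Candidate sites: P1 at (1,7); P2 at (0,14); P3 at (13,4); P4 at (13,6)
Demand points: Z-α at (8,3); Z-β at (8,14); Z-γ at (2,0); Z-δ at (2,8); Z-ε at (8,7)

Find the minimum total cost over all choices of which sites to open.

45

Open {P1, P3}: assign each demand point to its cheapest open site.
  Z-α→P3 6, Z-β→P1 14, Z-γ→P1 8, Z-δ→P1 2, Z-ε→P1 7
  freight cost 37, fixed 8 → total 45.
Compare {P1, P4}: freight cost 37 + fixed 9 = 46.
Compare {P1, P2, P3}: freight cost 31 + fixed 15 = 46.
Compare {P1}: freight cost 42 + fixed 5 = 47.
All other subsets cost ≥ 46. Minimum total cost: 45.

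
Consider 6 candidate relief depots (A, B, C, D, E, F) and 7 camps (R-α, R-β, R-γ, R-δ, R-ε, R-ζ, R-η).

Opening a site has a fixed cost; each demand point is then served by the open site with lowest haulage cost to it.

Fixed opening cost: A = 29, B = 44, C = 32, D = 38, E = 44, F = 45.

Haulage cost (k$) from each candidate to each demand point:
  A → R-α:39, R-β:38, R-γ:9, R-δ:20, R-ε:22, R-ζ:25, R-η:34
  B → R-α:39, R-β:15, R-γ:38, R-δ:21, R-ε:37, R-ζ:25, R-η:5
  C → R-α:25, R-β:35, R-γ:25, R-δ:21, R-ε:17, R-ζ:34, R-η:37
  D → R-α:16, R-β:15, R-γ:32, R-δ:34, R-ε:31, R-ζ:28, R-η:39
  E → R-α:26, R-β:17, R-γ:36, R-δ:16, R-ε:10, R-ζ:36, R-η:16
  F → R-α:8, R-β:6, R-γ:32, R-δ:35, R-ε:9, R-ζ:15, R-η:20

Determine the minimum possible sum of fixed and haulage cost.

Open {A, F}: assign each demand point to its cheapest open site.
  R-α→F 8, R-β→F 6, R-γ→A 9, R-δ→A 20, R-ε→F 9, R-ζ→F 15, R-η→F 20
  haulage cost 87, fixed 74 → total 161.
Compare {F}: haulage cost 125 + fixed 45 = 170.
Compare {C, F}: haulage cost 104 + fixed 77 = 181.
Compare {B, F}: haulage cost 96 + fixed 89 = 185.
All other subsets cost ≥ 170. Minimum total cost: 161.

161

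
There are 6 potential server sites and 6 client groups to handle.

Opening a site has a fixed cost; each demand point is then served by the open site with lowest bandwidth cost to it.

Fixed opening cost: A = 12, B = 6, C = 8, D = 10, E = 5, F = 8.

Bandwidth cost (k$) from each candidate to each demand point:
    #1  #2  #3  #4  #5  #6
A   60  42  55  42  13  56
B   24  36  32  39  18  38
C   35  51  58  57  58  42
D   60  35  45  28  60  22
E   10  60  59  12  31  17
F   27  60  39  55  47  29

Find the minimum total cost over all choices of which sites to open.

Open {B, E}: assign each demand point to its cheapest open site.
  #1→E 10, #2→B 36, #3→B 32, #4→E 12, #5→B 18, #6→E 17
  bandwidth cost 125, fixed 11 → total 136.
Compare {A, B, E}: bandwidth cost 120 + fixed 23 = 143.
Compare {B, C, E}: bandwidth cost 125 + fixed 19 = 144.
Compare {B, E, F}: bandwidth cost 125 + fixed 19 = 144.
All other subsets cost ≥ 143. Minimum total cost: 136.

136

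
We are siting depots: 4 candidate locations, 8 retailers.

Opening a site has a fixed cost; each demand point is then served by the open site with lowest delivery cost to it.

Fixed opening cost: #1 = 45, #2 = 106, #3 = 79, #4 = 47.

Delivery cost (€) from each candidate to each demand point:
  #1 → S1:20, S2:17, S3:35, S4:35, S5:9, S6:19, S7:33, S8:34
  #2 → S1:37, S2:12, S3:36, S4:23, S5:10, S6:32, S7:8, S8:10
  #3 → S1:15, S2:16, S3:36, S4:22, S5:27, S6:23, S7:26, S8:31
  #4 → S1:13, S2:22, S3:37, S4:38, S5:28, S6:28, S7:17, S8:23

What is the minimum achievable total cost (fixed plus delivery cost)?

Open {#1}: assign each demand point to its cheapest open site.
  S1→#1 20, S2→#1 17, S3→#1 35, S4→#1 35, S5→#1 9, S6→#1 19, S7→#1 33, S8→#1 34
  delivery cost 202, fixed 45 → total 247.
Compare {#4}: delivery cost 206 + fixed 47 = 253.
Compare {#1, #4}: delivery cost 168 + fixed 92 = 260.
Compare {#2}: delivery cost 168 + fixed 106 = 274.
All other subsets cost ≥ 253. Minimum total cost: 247.

247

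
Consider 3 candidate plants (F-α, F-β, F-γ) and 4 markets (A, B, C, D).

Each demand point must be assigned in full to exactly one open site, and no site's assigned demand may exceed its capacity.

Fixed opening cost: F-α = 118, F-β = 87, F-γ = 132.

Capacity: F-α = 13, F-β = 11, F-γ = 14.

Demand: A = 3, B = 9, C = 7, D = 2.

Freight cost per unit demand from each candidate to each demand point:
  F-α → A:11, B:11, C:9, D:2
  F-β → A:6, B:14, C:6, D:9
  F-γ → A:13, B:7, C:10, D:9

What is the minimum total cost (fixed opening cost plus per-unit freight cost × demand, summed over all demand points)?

360

Open {F-β, F-γ}; cheapest assignment that respects the capacities:
  F-β (cap 11, load 10): A, C — cost 3×6 + 7×6 = 60
  F-γ (cap 14, load 11): B, D — cost 9×7 + 2×9 = 81
  Shipping 141, fixed 219 → total 360.
  Any other capacity-feasible assignment to {F-β, F-γ} ships for at least 141.
Compare {F-α, F-β}: its best feasible assignment gives total 368.
Compare {F-α, F-γ}: its best feasible assignment gives total 413.
Every other set of open sites that can feasibly serve all demand totals ≥ 368 even under its best assignment. Minimum: 360.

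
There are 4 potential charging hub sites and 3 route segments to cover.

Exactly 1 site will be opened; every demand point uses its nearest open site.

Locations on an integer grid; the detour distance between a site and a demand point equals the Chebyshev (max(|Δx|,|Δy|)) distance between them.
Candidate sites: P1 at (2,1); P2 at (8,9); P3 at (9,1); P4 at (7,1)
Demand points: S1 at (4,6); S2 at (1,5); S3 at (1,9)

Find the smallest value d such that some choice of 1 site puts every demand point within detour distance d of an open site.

Open {P2}.
  Farthest demand point is S2 at detour distance 7 (to P2); all others are ≤ 7.
With {P1} the worst case is 8.
With {P3} the worst case is 8.
No size-1 selection achieves below 7.

7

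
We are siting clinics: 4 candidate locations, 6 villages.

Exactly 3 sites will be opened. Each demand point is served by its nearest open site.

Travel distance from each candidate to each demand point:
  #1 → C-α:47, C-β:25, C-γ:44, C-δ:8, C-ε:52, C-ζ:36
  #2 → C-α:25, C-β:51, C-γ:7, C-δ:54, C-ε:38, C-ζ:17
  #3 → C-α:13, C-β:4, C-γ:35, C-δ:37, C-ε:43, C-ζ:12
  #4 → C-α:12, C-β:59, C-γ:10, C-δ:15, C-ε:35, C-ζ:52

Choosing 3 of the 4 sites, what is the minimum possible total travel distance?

81

Open {#1, #3, #4}.
  C-α→#4 12, C-β→#3 4, C-γ→#4 10, C-δ→#1 8, C-ε→#4 35, C-ζ→#3 12  ⇒ total 81.
Compare {#1, #2, #3}: total 82.
Compare {#2, #3, #4}: total 85.
No size-3 selection does better; minimum is 81.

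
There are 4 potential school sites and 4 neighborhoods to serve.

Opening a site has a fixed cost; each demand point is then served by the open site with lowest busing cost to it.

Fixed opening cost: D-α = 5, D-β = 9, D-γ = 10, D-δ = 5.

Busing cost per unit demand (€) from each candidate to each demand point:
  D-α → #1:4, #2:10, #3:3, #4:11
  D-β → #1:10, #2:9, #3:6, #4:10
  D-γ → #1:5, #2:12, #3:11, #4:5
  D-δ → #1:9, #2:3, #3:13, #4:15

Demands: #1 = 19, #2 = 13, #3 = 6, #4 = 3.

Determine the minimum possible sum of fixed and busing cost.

Open {D-α, D-γ, D-δ}: assign each demand point to its cheapest open site.
  #1→D-α 19×4=76, #2→D-δ 13×3=39, #3→D-α 6×3=18, #4→D-γ 3×5=15
  busing cost 148, fixed 20 → total 168.
Compare {D-α, D-δ}: busing cost 166 + fixed 10 = 176.
Compare {D-α, D-β, D-γ, D-δ}: busing cost 148 + fixed 29 = 177.
Compare {D-α, D-β, D-δ}: busing cost 163 + fixed 19 = 182.
All other subsets cost ≥ 176. Minimum total cost: 168.

168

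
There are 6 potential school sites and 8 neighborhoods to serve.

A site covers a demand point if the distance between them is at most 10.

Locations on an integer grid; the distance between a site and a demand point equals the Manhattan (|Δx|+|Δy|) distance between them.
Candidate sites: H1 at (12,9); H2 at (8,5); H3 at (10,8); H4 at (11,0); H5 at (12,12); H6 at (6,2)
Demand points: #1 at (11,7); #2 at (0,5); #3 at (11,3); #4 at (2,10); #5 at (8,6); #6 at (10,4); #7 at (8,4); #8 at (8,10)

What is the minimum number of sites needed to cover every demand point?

2

Coverage sets (demand points within 10 of each site):
  H1: {#1, #3, #5, #6, #7, #8}
  H2: {#1, #2, #3, #5, #6, #7, #8}
  H3: {#1, #3, #4, #5, #6, #7, #8}
  H4: {#1, #3, #5, #6, #7}
  H5: {#1, #3, #5, #6, #8}
  H6: {#1, #2, #3, #5, #6, #7, #8}
No single site covers all 8 demand points.
But {H2, H3} covers everything, so the minimum is 2.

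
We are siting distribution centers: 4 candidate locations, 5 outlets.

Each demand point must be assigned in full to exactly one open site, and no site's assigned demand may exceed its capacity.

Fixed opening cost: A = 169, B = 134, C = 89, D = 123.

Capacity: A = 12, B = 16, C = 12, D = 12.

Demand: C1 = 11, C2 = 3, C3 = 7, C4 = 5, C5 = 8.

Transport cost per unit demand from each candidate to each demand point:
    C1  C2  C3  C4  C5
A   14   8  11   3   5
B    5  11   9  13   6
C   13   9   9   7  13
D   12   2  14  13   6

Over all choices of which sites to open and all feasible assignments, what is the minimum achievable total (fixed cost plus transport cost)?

553

Open {B, C, D}; cheapest assignment that respects the capacities:
  B (cap 16, load 11): C1 — cost 11×5 = 55
  C (cap 12, load 12): C3, C4 — cost 7×9 + 5×7 = 98
  D (cap 12, load 11): C2, C5 — cost 3×2 + 8×6 = 54
  Shipping 207, fixed 346 → total 553.
  Any other capacity-feasible assignment to {B, C, D} ships for at least 207.
Compare {A, B, C}: its best feasible assignment gives total 609.
Compare {A, B, D}: its best feasible assignment gives total 627.
Every other set of open sites that can feasibly serve all demand totals ≥ 609 even under its best assignment. Minimum: 553.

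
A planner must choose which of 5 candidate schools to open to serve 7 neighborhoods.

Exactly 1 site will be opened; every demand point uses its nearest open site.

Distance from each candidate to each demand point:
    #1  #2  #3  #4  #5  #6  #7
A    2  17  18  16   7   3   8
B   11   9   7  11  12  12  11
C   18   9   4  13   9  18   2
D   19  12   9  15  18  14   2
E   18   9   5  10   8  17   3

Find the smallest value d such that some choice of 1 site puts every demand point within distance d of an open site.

12

Open {B}.
  Farthest demand point is #5 at distance 12 (to B); all others are ≤ 12.
With {A} the worst case is 18.
With {C} the worst case is 18.
No size-1 selection achieves below 12.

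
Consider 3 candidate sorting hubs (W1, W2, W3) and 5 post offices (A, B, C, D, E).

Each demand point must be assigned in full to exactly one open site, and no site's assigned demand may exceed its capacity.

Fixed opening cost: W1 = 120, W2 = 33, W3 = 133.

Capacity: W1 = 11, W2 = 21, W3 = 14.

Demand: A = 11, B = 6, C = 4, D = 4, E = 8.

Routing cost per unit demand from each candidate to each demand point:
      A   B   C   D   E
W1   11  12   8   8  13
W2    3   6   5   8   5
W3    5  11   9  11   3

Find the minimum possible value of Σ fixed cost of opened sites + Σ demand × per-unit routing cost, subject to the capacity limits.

323

Open {W2, W3}; cheapest assignment that respects the capacities:
  W2 (cap 21, load 21): A, B, C — cost 11×3 + 6×6 + 4×5 = 89
  W3 (cap 14, load 12): D, E — cost 4×11 + 8×3 = 68
  Shipping 157, fixed 166 → total 323.
  Any other capacity-feasible assignment to {W2, W3} ships for at least 157.
Compare {W1, W2, W3}: its best feasible assignment gives total 431.
Every other set of open sites that can feasibly serve all demand totals ≥ 431 even under its best assignment. Minimum: 323.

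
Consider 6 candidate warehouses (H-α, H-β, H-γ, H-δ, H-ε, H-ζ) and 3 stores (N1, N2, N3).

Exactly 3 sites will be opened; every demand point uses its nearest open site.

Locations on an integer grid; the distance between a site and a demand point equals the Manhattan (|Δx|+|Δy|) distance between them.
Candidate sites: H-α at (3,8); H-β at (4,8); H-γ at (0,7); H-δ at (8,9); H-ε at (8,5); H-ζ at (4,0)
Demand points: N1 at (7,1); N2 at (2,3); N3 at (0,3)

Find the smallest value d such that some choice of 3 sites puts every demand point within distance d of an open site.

5

Open {H-α, H-γ, H-ζ}.
  Farthest demand point is N2 at distance 5 (to H-ζ); all others are ≤ 5.
With {H-β, H-γ, H-ζ} the worst case is 5.
With {H-γ, H-δ, H-ζ} the worst case is 5.
No size-3 selection achieves below 5.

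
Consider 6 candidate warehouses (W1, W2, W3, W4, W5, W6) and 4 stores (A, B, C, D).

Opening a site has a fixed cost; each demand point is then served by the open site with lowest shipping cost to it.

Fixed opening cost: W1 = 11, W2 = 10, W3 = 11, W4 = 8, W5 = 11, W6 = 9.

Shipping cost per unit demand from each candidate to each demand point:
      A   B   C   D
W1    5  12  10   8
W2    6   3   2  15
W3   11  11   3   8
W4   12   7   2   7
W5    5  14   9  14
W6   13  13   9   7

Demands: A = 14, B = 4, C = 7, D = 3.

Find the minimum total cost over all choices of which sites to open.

Open {W1, W2}: assign each demand point to its cheapest open site.
  A→W1 14×5=70, B→W2 4×3=12, C→W2 7×2=14, D→W1 3×8=24
  shipping cost 120, fixed 21 → total 141.
Compare {W1, W2, W4}: shipping cost 117 + fixed 29 = 146.
Compare {W2, W4, W5}: shipping cost 117 + fixed 29 = 146.
Compare {W1, W2, W6}: shipping cost 117 + fixed 30 = 147.
All other subsets cost ≥ 146. Minimum total cost: 141.

141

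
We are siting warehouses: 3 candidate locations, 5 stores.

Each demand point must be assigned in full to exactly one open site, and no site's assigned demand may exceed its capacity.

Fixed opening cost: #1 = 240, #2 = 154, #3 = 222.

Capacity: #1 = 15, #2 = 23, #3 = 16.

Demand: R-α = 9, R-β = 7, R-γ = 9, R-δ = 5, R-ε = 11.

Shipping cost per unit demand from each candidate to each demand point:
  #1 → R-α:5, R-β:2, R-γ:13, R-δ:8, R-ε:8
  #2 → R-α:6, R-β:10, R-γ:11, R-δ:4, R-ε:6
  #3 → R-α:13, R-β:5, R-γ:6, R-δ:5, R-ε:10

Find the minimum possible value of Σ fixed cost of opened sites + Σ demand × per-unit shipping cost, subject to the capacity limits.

829

Open {#1, #2, #3}; cheapest assignment that respects the capacities:
  #1 (cap 15, load 7): R-β — cost 7×2 = 14
  #2 (cap 23, load 20): R-α, R-ε — cost 9×6 + 11×6 = 120
  #3 (cap 16, load 14): R-γ, R-δ — cost 9×6 + 5×5 = 79
  Shipping 213, fixed 616 → total 829.
  Any other capacity-feasible assignment to {#1, #2, #3} ships for at least 213.
Total demand is 41 and no other set of sites has combined capacity ≥ 41, so {#1, #2, #3} is the only feasible choice of open sites. Minimum: 829.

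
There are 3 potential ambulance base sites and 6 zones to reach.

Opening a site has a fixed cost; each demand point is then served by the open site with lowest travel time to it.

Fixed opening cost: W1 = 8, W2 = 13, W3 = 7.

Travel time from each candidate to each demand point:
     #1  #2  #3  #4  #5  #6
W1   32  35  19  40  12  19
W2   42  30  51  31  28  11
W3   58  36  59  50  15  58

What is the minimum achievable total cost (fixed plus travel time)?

156

Open {W1, W2}: assign each demand point to its cheapest open site.
  #1→W1 32, #2→W2 30, #3→W1 19, #4→W2 31, #5→W1 12, #6→W2 11
  travel time 135, fixed 21 → total 156.
Compare {W1, W2, W3}: travel time 135 + fixed 28 = 163.
Compare {W1}: travel time 157 + fixed 8 = 165.
Compare {W1, W3}: travel time 157 + fixed 15 = 172.
All other subsets cost ≥ 163. Minimum total cost: 156.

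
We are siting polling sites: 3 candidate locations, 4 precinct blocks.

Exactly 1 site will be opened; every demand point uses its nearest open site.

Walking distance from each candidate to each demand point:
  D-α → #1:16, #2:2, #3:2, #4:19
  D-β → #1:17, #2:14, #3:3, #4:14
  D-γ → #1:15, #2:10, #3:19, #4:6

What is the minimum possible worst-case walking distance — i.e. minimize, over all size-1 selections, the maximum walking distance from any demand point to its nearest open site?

17

Open {D-β}.
  Farthest demand point is #1 at walking distance 17 (to D-β); all others are ≤ 17.
With {D-α} the worst case is 19.
With {D-γ} the worst case is 19.
No size-1 selection achieves below 17.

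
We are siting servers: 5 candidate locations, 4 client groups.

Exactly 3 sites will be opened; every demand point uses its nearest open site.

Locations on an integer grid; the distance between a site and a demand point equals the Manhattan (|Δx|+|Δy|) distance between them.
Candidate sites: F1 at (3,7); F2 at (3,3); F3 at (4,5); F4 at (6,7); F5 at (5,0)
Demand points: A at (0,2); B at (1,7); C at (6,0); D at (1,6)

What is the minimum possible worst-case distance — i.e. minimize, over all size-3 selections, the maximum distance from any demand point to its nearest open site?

4

Open {F1, F2, F5}.
  Farthest demand point is A at distance 4 (to F2); all others are ≤ 4.
With {F2, F3, F5} the worst case is 5.
With {F2, F4, F5} the worst case is 5.
No size-3 selection achieves below 4.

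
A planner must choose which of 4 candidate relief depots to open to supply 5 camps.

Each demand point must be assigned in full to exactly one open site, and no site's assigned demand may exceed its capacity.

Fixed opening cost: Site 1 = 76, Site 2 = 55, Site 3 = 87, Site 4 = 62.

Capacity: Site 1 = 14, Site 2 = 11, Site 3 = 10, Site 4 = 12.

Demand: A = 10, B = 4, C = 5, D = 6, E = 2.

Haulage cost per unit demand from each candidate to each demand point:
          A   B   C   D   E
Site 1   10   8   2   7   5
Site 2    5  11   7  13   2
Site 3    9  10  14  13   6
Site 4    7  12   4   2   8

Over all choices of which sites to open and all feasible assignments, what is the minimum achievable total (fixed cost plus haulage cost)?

Open {Site 1, Site 2, Site 4}; cheapest assignment that respects the capacities:
  Site 1 (cap 14, load 11): B, C, E — cost 4×8 + 5×2 + 2×5 = 52
  Site 2 (cap 11, load 10): A — cost 10×5 = 50
  Site 4 (cap 12, load 6): D — cost 6×2 = 12
  Shipping 114, fixed 193 → total 307.
  Any other capacity-feasible assignment to {Site 1, Site 2, Site 4} ships for at least 114.
Compare {Site 2, Site 3, Site 4}: its best feasible assignment gives total 338.
Compare {Site 1, Site 2, Site 3}: its best feasible assignment gives total 370.
Every other set of open sites that can feasibly serve all demand totals ≥ 338 even under its best assignment. Minimum: 307.

307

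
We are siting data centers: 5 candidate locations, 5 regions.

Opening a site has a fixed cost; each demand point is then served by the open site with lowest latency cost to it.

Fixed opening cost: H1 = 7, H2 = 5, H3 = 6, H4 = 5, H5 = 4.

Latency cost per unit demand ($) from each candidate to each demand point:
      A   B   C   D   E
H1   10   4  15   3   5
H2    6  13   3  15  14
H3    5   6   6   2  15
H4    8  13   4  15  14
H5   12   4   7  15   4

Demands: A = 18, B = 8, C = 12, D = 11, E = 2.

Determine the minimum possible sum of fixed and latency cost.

Open {H2, H3, H5}: assign each demand point to its cheapest open site.
  A→H3 18×5=90, B→H5 8×4=32, C→H2 12×3=36, D→H3 11×2=22, E→H5 2×4=8
  latency cost 188, fixed 15 → total 203.
Compare {H1, H2, H3}: latency cost 190 + fixed 18 = 208.
Compare {H2, H3, H4, H5}: latency cost 188 + fixed 20 = 208.
Compare {H1, H2, H3, H5}: latency cost 188 + fixed 22 = 210.
All other subsets cost ≥ 208. Minimum total cost: 203.

203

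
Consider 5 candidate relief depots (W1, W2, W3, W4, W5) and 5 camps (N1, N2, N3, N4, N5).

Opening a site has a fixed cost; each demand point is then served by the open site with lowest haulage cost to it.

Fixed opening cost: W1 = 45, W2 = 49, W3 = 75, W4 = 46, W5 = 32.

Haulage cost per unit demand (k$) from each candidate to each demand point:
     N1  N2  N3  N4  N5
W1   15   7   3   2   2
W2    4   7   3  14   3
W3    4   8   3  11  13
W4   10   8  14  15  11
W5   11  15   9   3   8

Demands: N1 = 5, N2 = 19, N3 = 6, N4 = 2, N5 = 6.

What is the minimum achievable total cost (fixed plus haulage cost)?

266

Open {W2}: assign each demand point to its cheapest open site.
  N1→W2 5×4=20, N2→W2 19×7=133, N3→W2 6×3=18, N4→W2 2×14=28, N5→W2 6×3=18
  haulage cost 217, fixed 49 → total 266.
Compare {W2, W5}: haulage cost 195 + fixed 81 = 276.
Compare {W1, W2}: haulage cost 187 + fixed 94 = 281.
Compare {W1}: haulage cost 242 + fixed 45 = 287.
All other subsets cost ≥ 276. Minimum total cost: 266.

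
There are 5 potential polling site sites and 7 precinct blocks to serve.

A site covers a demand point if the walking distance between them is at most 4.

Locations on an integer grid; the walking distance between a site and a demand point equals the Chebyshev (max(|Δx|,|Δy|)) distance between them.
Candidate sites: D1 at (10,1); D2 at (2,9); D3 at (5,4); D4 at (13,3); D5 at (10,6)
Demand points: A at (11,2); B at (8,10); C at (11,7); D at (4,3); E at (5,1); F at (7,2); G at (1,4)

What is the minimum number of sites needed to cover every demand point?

2

Coverage sets (demand points within 4 of each site):
  D1: {A, F}
  D2: {}
  D3: {D, E, F, G}
  D4: {A, C}
  D5: {A, B, C, F}
No single site covers all 7 demand points.
But {D3, D5} covers everything, so the minimum is 2.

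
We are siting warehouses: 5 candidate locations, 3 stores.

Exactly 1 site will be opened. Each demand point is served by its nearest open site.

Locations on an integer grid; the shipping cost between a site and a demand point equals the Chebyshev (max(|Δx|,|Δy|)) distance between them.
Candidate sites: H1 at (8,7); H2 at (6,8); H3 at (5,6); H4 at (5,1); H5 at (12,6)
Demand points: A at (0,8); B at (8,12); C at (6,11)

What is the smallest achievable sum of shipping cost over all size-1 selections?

Open {H2}.
  A→H2 6, B→H2 4, C→H2 3  ⇒ total 13.
Compare {H3}: total 16.
Compare {H1}: total 17.
No size-1 selection does better; minimum is 13.

13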